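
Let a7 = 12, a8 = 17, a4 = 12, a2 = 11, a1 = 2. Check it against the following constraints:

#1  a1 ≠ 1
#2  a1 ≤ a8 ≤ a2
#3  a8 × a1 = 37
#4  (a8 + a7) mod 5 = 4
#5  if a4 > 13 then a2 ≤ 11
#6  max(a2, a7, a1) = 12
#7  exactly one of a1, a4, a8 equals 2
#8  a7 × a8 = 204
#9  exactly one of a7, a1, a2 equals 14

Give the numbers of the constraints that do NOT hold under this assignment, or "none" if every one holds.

Constraints 2, 3, and 9 are violated.

#1 a1 = 2, and 2 ≠ 1  ✓
#2 values 2, 17, 11; a8 = 17 is not ≤ a2 = 11  ✗
#3 a8 × a1 = 17 × 2 = 34, not 37  ✗
#4 a8 + a7 = 29; 29 mod 5 = 4  ✓
#5 a4 = 12, not > 13; antecedent false, conditional vacuously true  ✓
#6 max(11, 12, 2) = 12  ✓
#7 a1=2, a4=12, a8=17; 1 of them equals 2  ✓
#8 a7 × a8 = 12 × 17 = 204  ✓
#9 a7=12, a1=2, a2=11; 0 of them equal 14, not exactly one  ✗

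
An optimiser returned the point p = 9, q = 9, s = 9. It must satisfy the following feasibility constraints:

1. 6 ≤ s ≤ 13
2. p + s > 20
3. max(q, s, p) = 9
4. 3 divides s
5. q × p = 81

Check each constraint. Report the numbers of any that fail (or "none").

No — constraint 2 is not satisfied.

1. s = 9 lies in [6, 13]  holds
2. p + s = 9 + 9 = 18; 18 ≤ 20, bound 20 not met  fails
3. max(9, 9, 9) = 9  holds
4. 9 / 3 = 3, so 3 divides 9  holds
5. q × p = 9 × 9 = 81  holds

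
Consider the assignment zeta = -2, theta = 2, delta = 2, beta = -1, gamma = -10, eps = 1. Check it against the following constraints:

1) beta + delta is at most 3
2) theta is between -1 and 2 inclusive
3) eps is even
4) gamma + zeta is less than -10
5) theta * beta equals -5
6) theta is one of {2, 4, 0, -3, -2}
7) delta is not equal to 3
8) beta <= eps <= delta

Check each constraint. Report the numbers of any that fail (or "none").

1) beta + delta = -1 + 2 = 1; 1 ≤ 3 — holds.
2) theta = 2 lies in [-1, 2] — holds.
3) eps = 1 is odd — fails.
4) gamma + zeta = -10 + (-2) = -12; -12 < -10 — holds.
5) theta * beta = 2 * (-1) = -2, not -5 — fails.
6) theta = 2 is in {2, 4, 0, -3, -2} — holds.
7) delta = 2, and 2 ≠ 3 — holds.
8) values -1 <= 1 <= 2 — holds.

Constraints 3, 5 are violated.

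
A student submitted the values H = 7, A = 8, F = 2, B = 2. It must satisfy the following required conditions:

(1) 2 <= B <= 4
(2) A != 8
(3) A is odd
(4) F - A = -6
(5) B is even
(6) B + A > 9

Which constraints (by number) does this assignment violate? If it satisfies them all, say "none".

Constraints 2 and 3 are violated.

(1) B = 2 lies in [2, 4]  OK
(2) A = 8, but 8 is required to differ  FAIL
(3) A = 8 is even  FAIL
(4) F - A = 2 - 8 = -6  OK
(5) B = 2 is even  OK
(6) B + A = 2 + 8 = 10; 10 > 9  OK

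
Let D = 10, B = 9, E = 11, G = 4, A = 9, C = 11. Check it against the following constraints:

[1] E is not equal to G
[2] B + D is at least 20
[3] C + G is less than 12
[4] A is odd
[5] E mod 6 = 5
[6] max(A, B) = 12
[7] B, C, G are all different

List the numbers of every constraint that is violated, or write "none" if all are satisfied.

[1] E = 11, G = 4; distinct  yes
[2] B + D = 9 + 10 = 19; 19 < 20, bound 20 not met  no
[3] C + G = 11 + 4 = 15; 15 ≥ 12, bound 12 not met  no
[4] A = 9 is odd  yes
[5] 11 mod 6 = 5  yes
[6] max(9, 9) = 9, not 12  no
[7] values 9, 11, 4 are pairwise distinct  yes

Constraints 2, 3, and 6 are violated.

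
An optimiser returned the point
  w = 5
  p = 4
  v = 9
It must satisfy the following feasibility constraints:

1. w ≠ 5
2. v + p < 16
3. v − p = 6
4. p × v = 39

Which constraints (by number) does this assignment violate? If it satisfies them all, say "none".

No — constraints 1, 3, 4 are not satisfied.

1. w = 5, but 5 is required to differ  false
2. v + p = 9 + 4 = 13; 13 < 16  true
3. v − p = 9 − 4 = 5, not 6  false
4. p × v = 4 × 9 = 36, not 39  false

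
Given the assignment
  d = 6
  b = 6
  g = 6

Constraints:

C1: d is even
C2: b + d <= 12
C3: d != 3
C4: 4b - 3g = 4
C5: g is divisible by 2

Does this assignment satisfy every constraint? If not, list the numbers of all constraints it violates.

C1: d = 6 is even — OK.
C2: b + d = 6 + 6 = 12; 12 ≤ 12 — OK.
C3: d = 6, and 6 ≠ 3 — OK.
C4: 4b - 3g = 4(6) - 3(6) = 6, not 4 — violated.
C5: 6 / 2 = 3, so 2 divides 6 — OK.

Violated: 4.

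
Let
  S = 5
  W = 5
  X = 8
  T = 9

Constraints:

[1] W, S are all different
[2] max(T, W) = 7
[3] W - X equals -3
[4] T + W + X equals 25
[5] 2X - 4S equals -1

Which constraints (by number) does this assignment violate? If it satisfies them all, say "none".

Constraints 1, 2, 4, and 5 do not hold.

[1] W = S = 5, not all different — fails.
[2] max(9, 5) = 9, not 7 — fails.
[3] W - X = 5 - 8 = -3 — holds.
[4] T + W + X = 9 + 5 + 8 = 22, not 25 — fails.
[5] 2X - 4S = 2(8) - 4(5) = -4, not -1 — fails.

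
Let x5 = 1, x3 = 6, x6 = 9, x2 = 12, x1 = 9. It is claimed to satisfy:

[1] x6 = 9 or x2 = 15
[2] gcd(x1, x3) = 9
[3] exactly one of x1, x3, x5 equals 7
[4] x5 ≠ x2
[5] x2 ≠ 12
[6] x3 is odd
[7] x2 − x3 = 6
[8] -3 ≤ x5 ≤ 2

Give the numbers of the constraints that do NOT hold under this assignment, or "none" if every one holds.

[1] x6 = 9 = 9 (first disjunct)  OK
[2] gcd(9, 6) = 3, not 9  FAIL
[3] x1=9, x3=6, x5=1; 0 of them equal 7, not exactly one  FAIL
[4] x5 = 1, x2 = 12; distinct  OK
[5] x2 = 12, but 12 is required to differ  FAIL
[6] x3 = 6 is even  FAIL
[7] x2 − x3 = 12 − 6 = 6  OK
[8] x5 = 1 lies in [-3, 2]  OK

Violated: 2, 3, 5, and 6.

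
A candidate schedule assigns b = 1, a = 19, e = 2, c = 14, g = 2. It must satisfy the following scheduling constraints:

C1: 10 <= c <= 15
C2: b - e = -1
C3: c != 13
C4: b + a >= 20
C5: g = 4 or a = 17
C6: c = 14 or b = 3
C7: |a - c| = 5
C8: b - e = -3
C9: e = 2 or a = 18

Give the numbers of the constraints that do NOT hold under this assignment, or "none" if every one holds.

No — constraints 5, 8 are not satisfied.

C1: c = 14 lies in [10, 15]  ✓
C2: b - e = 1 - 2 = -1  ✓
C3: c = 14, and 14 ≠ 13  ✓
C4: b + a = 1 + 19 = 20; 20 ≥ 20  ✓
C5: g = 2 ≠ 4 and a = 19 ≠ 17; both disjuncts false  ✗
C6: c = 14 = 14 (first disjunct)  ✓
C7: |19 - 14| = 5  ✓
C8: b - e = 1 - 2 = -1, not -3  ✗
C9: e = 2 = 2 (first disjunct)  ✓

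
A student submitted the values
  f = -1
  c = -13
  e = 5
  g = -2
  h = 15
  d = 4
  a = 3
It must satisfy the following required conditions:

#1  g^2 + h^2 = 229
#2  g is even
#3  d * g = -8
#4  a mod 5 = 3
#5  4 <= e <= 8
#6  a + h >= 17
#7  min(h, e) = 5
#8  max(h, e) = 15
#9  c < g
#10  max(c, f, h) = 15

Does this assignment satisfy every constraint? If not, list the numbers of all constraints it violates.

#1 g^2 + h^2 = (-2)^2 + 15^2 = 4 + 225 = 229 — satisfied.
#2 g = -2 is even — satisfied.
#3 d * g = 4 * (-2) = -8 — satisfied.
#4 3 mod 5 = 3 — satisfied.
#5 e = 5 lies in [4, 8] — satisfied.
#6 a + h = 3 + 15 = 18; 18 ≥ 17 — satisfied.
#7 min(15, 5) = 5 — satisfied.
#8 max(15, 5) = 15 — satisfied.
#9 c = -13, g = -2; -13 < -2 — satisfied.
#10 max(-13, -1, 15) = 15 — satisfied.

Yes — all constraints hold.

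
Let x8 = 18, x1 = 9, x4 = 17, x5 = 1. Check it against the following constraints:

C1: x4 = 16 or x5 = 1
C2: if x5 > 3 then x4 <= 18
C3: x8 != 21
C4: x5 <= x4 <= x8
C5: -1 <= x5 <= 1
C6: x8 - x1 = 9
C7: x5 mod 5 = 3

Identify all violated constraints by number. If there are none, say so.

No — constraint 7 is not satisfied.

C1: x4 = 17 ≠ 16, but x5 = 1 = 1 (second disjunct) — OK.
C2: x5 = 1, not > 3; antecedent false, conditional vacuously true — OK.
C3: x8 = 18, and 18 ≠ 21 — OK.
C4: values 1 <= 17 <= 18 — OK.
C5: x5 = 1 lies in [-1, 1] — OK.
C6: x8 - x1 = 18 - 9 = 9 — OK.
C7: 1 mod 5 = 1, not 3 — violated.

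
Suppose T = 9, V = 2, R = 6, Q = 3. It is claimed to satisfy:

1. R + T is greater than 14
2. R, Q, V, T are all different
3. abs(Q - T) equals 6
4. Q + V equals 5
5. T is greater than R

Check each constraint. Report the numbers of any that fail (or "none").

1. R + T = 6 + 9 = 15; 15 > 14 — holds.
2. values 6, 3, 2, 9 are pairwise distinct — holds.
3. abs(3 - 9) = 6 — holds.
4. Q + V = 3 + 2 = 5 — holds.
5. T = 9, R = 6; 9 > 6 — holds.

No violations.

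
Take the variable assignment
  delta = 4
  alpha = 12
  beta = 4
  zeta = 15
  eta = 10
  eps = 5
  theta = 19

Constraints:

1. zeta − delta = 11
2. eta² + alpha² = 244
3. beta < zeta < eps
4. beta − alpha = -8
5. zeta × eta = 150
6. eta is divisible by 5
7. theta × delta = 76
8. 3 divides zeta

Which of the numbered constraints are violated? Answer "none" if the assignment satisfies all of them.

1. zeta − delta = 15 − 4 = 11 — satisfied.
2. eta² + alpha² = 10² + 12² = 100 + 144 = 244 — satisfied.
3. values 4, 15, 5; zeta = 15 is not < eps = 5 — violated.
4. beta − alpha = 4 − 12 = -8 — satisfied.
5. zeta × eta = 15 × 10 = 150 — satisfied.
6. 10 / 5 = 2, so 5 divides 10 — satisfied.
7. theta × delta = 19 × 4 = 76 — satisfied.
8. 15 / 3 = 5, so 3 divides 15 — satisfied.

Violated: 3.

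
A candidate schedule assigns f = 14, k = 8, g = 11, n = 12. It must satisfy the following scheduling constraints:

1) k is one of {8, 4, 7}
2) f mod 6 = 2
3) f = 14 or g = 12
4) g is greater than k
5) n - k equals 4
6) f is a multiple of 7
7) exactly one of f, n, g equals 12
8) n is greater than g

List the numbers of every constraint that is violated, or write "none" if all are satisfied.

Yes — all constraints hold.

1) k = 8 is in {8, 4, 7} — OK.
2) 14 mod 6 = 2 — OK.
3) f = 14 = 14 (first disjunct) — OK.
4) g = 11, k = 8; 11 > 8 — OK.
5) n - k = 12 - 8 = 4 — OK.
6) 14 / 7 = 2, so 7 divides 14 — OK.
7) f=14, n=12, g=11; 1 of them equals 12 — OK.
8) n = 12, g = 11; 12 > 11 — OK.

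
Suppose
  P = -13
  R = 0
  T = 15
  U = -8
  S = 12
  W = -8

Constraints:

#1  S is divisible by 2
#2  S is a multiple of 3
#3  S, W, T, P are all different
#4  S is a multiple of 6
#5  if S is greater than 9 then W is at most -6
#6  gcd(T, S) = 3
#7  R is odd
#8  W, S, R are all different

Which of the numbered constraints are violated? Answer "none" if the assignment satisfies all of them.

Constraint 7 is violated.

#1 12 / 2 = 6, so 2 divides 12 — holds.
#2 12 / 3 = 4, so 3 divides 12 — holds.
#3 values 12, -8, 15, -13 are pairwise distinct — holds.
#4 12 / 6 = 2, so 6 divides 12 — holds.
#5 S = 12 > 9, so we need W ≤ -6; W = -8 ≤ -6 — holds.
#6 gcd(15, 12) = 3 — holds.
#7 R = 0 is even — does not hold.
#8 values -8, 12, 0 are pairwise distinct — holds.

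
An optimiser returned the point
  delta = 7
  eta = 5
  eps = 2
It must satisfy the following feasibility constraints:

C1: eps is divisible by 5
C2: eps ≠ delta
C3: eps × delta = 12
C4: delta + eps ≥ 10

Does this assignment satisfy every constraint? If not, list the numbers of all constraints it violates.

The assignment fails constraints 1, 3, 4.

C1: 2 = 5×0 + 2, so 5 does not divide 2 — violated.
C2: eps = 2, delta = 7; distinct — satisfied.
C3: eps × delta = 2 × 7 = 14, not 12 — violated.
C4: delta + eps = 7 + 2 = 9; 9 < 10, bound 10 not met — violated.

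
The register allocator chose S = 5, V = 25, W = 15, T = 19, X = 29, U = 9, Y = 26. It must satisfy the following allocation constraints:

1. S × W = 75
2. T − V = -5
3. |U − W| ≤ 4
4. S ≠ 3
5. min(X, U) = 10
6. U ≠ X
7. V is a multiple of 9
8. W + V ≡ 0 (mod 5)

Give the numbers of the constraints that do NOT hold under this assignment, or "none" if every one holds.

1. S × W = 5 × 15 = 75 — satisfied.
2. T − V = 19 − 25 = -6, not -5 — violated.
3. |9 − 15| = 6; 6 > 4, exceeds bound 4 — violated.
4. S = 5, and 5 ≠ 3 — satisfied.
5. min(29, 9) = 9, not 10 — violated.
6. U = 9, X = 29; distinct — satisfied.
7. 25 = 9×2 + 7, so 9 does not divide 25 — violated.
8. W + V = 40; 40 mod 5 = 0 — satisfied.

No — constraints 2, 3, 5, and 7 are not satisfied.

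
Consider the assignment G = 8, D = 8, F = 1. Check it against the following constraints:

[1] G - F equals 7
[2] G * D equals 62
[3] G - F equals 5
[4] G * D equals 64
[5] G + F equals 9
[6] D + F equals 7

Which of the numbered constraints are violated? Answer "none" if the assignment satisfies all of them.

[1] G - F = 8 - 1 = 7  holds
[2] G * D = 8 * 8 = 64, not 62  fails
[3] G - F = 8 - 1 = 7, not 5  fails
[4] G * D = 8 * 8 = 64  holds
[5] G + F = 8 + 1 = 9  holds
[6] D + F = 8 + 1 = 9, not 7  fails

Constraints 2, 3, 6 are violated.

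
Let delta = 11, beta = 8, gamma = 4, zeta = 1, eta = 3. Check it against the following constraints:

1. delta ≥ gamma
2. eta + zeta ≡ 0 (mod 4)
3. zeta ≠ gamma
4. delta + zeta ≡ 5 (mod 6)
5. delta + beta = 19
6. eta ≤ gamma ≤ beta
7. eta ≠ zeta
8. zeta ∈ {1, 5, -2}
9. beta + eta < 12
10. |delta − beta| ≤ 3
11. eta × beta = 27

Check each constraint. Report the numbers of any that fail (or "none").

The assignment fails constraints 4 and 11.

1. delta = 11, gamma = 4; 11 ≥ 4 — OK.
2. eta + zeta = 4; 4 mod 4 = 0 — OK.
3. zeta = 1, gamma = 4; distinct — OK.
4. delta + zeta = 12; 12 mod 6 = 0, not 5 — violated.
5. delta + beta = 11 + 8 = 19 — OK.
6. values 3 ≤ 4 ≤ 8 — OK.
7. eta = 3, zeta = 1; distinct — OK.
8. zeta = 1 is in {1, 5, -2} — OK.
9. beta + eta = 8 + 3 = 11; 11 < 12 — OK.
10. |11 − 8| = 3; 3 ≤ 3 — OK.
11. eta × beta = 3 × 8 = 24, not 27 — violated.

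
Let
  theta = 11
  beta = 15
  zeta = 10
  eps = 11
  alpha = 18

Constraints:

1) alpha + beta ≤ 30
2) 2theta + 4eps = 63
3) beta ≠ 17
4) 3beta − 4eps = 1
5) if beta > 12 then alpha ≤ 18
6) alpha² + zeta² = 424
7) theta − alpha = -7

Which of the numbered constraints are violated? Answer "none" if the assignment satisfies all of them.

Constraints 1, 2 do not hold.

1) alpha + beta = 18 + 15 = 33; 33 > 30, bound 30 not met  ✘
2) 2theta + 4eps = 2(11) + 4(11) = 66, not 63  ✘
3) beta = 15, and 15 ≠ 17  ✔
4) 3beta − 4eps = 3(15) − 4(11) = 1  ✔
5) beta = 15 > 12, so we need alpha ≤ 18; alpha = 18 ≤ 18  ✔
6) alpha² + zeta² = 18² + 10² = 324 + 100 = 424  ✔
7) theta − alpha = 11 − 18 = -7  ✔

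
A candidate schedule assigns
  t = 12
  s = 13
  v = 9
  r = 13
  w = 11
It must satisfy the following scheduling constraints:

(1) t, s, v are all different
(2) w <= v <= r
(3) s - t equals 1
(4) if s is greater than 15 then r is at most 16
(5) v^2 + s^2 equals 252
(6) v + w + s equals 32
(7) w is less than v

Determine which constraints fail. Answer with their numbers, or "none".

Violated: 2, 5, 6, and 7.

(1) values 12, 13, 9 are pairwise distinct  OK
(2) values 11, 9, 13; w = 11 is not <= v = 9  FAIL
(3) s - t = 13 - 12 = 1  OK
(4) s = 13, not > 15; antecedent false, conditional vacuously true  OK
(5) v^2 + s^2 = 9^2 + 13^2 = 81 + 169 = 250, not 252  FAIL
(6) v + w + s = 9 + 11 + 13 = 33, not 32  FAIL
(7) w = 11, v = 9; 11 ≥ 9 (want <)  FAIL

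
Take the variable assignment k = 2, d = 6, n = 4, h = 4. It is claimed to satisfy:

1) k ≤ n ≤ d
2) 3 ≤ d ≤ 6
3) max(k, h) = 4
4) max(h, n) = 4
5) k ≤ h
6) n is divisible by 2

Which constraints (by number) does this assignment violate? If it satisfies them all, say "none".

1) values 2 ≤ 4 ≤ 6  true
2) d = 6 lies in [3, 6]  true
3) max(2, 4) = 4  true
4) max(4, 4) = 4  true
5) k = 2, h = 4; 2 ≤ 4  true
6) 4 / 2 = 2, so 2 divides 4  true

No violations.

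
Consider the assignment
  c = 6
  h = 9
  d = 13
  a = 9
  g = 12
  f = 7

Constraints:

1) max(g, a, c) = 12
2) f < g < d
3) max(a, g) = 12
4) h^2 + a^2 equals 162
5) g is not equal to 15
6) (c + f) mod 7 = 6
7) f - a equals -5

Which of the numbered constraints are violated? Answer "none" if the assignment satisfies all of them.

1) max(12, 9, 6) = 12  ✓
2) values 7 < 12 < 13  ✓
3) max(9, 12) = 12  ✓
4) h^2 + a^2 = 9^2 + 9^2 = 81 + 81 = 162  ✓
5) g = 12, and 12 ≠ 15  ✓
6) c + f = 13; 13 mod 7 = 6  ✓
7) f - a = 7 - 9 = -2, not -5  ✗

No — constraint 7 is not satisfied.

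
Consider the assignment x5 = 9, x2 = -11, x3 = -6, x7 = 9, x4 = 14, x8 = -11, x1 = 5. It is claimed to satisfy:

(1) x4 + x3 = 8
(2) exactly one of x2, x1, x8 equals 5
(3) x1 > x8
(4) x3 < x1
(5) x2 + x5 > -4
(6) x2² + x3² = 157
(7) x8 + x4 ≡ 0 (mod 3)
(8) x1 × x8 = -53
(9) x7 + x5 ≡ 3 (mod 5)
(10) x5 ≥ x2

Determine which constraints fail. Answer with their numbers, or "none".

(1) x4 + x3 = 14 + (-6) = 8 — satisfied.
(2) x2=-11, x1=5, x8=-11; 1 of them equals 5 — satisfied.
(3) x1 = 5, x8 = -11; 5 > -11 — satisfied.
(4) x3 = -6, x1 = 5; -6 < 5 — satisfied.
(5) x2 + x5 = -11 + 9 = -2; -2 > -4 — satisfied.
(6) x2² + x3² = (-11)² + (-6)² = 121 + 36 = 157 — satisfied.
(7) x8 + x4 = 3; 3 mod 3 = 0 — satisfied.
(8) x1 × x8 = 5 × (-11) = -55, not -53 — violated.
(9) x7 + x5 = 18; 18 mod 5 = 3 — satisfied.
(10) x5 = 9, x2 = -11; 9 ≥ -11 — satisfied.

Constraint 8 does not hold.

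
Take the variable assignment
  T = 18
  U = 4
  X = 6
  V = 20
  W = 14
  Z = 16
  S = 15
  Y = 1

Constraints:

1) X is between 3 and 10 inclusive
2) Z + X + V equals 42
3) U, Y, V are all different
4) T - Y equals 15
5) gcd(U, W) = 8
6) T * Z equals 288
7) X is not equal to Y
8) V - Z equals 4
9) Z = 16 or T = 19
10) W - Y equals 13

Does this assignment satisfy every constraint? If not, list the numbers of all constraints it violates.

1) X = 6 lies in [3, 10] — OK.
2) Z + X + V = 16 + 6 + 20 = 42 — OK.
3) values 4, 1, 20 are pairwise distinct — OK.
4) T - Y = 18 - 1 = 17, not 15 — violated.
5) gcd(4, 14) = 2, not 8 — violated.
6) T * Z = 18 * 16 = 288 — OK.
7) X = 6, Y = 1; distinct — OK.
8) V - Z = 20 - 16 = 4 — OK.
9) Z = 16 = 16 (first disjunct) — OK.
10) W - Y = 14 - 1 = 13 — OK.

Constraints 4, 5 are violated.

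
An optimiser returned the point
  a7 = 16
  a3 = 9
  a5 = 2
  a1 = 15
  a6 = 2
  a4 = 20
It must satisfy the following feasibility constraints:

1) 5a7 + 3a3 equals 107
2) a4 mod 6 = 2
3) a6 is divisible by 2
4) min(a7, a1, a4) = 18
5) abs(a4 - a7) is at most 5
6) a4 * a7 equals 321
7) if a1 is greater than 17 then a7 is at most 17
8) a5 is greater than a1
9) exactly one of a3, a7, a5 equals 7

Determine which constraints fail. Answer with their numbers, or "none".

No — constraints 4, 6, 8, and 9 are not satisfied.

1) 5a7 + 3a3 = 5(16) + 3(9) = 107  ✔
2) 20 mod 6 = 2  ✔
3) 2 / 2 = 1, so 2 divides 2  ✔
4) min(16, 15, 20) = 15, not 18  ✘
5) abs(20 - 16) = 4; 4 ≤ 5  ✔
6) a4 * a7 = 20 * 16 = 320, not 321  ✘
7) a1 = 15, not > 17; antecedent false, conditional vacuously true  ✔
8) a5 = 2, a1 = 15; 2 ≤ 15 (want >)  ✘
9) a3=9, a7=16, a5=2; 0 of them equal 7, not exactly one  ✘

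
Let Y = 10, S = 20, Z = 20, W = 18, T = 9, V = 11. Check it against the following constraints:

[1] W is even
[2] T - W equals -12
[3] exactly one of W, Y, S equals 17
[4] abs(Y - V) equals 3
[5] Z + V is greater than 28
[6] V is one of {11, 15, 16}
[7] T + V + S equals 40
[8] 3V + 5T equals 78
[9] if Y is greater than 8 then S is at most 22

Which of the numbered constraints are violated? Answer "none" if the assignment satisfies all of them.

[1] W = 18 is even — OK.
[2] T - W = 9 - 18 = -9, not -12 — violated.
[3] W=18, Y=10, S=20; 0 of them equal 17, not exactly one — violated.
[4] abs(10 - 11) = 1, not 3 — violated.
[5] Z + V = 20 + 11 = 31; 31 > 28 — OK.
[6] V = 11 is in {11, 15, 16} — OK.
[7] T + V + S = 9 + 11 + 20 = 40 — OK.
[8] 3V + 5T = 3(11) + 5(9) = 78 — OK.
[9] Y = 10 > 8, so we need S ≤ 22; S = 20 ≤ 22 — OK.

Constraints 2, 3, and 4 do not hold.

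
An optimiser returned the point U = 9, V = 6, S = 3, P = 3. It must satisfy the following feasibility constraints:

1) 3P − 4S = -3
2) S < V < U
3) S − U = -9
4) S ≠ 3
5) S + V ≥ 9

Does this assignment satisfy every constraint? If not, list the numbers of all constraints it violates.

Constraints 3 and 4 do not hold.

1) 3P − 4S = 3(3) − 4(3) = -3 — holds.
2) values 3 < 6 < 9 — holds.
3) S − U = 3 − 9 = -6, not -9 — fails.
4) S = 3, but 3 is required to differ — fails.
5) S + V = 3 + 6 = 9; 9 ≥ 9 — holds.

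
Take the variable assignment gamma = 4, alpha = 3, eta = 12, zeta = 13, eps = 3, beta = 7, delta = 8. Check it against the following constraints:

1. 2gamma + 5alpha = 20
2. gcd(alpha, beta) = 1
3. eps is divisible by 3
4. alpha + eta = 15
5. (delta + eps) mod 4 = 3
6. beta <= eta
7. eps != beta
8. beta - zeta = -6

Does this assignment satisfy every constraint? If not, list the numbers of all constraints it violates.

The assignment fails constraint 1.

1. 2gamma + 5alpha = 2(4) + 5(3) = 23, not 20 — violated.
2. gcd(3, 7) = 1 — satisfied.
3. 3 / 3 = 1, so 3 divides 3 — satisfied.
4. alpha + eta = 3 + 12 = 15 — satisfied.
5. delta + eps = 11; 11 mod 4 = 3 — satisfied.
6. beta = 7, eta = 12; 7 ≤ 12 — satisfied.
7. eps = 3, beta = 7; distinct — satisfied.
8. beta - zeta = 7 - 13 = -6 — satisfied.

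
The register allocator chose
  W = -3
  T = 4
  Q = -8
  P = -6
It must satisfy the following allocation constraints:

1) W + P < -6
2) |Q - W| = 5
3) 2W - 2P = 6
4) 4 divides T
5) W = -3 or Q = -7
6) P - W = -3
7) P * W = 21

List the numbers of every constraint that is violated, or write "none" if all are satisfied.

1) W + P = -3 + (-6) = -9; -9 < -6 — satisfied.
2) |-8 - (-3)| = 5 — satisfied.
3) 2W - 2P = 2(-3) - 2(-6) = 6 — satisfied.
4) 4 / 4 = 1, so 4 divides 4 — satisfied.
5) W = -3 = -3 (first disjunct) — satisfied.
6) P - W = -6 - (-3) = -3 — satisfied.
7) P * W = -6 * (-3) = 18, not 21 — violated.

Constraint 7 is violated.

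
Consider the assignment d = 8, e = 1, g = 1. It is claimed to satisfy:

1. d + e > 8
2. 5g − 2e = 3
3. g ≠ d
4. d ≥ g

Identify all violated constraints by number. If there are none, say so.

All constraints are satisfied.

1. d + e = 8 + 1 = 9; 9 > 8  holds
2. 5g − 2e = 5(1) − 2(1) = 3  holds
3. g = 1, d = 8; distinct  holds
4. d = 8, g = 1; 8 ≥ 1  holds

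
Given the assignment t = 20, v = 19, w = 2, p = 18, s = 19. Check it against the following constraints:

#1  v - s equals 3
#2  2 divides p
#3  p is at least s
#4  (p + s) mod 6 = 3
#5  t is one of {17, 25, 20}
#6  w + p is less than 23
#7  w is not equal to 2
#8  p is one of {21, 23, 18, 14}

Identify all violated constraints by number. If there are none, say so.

#1 v - s = 19 - 19 = 0, not 3 — does not hold.
#2 18 / 2 = 9, so 2 divides 18 — holds.
#3 p = 18, s = 19; 18 < 19 (want ≥) — does not hold.
#4 p + s = 37; 37 mod 6 = 1, not 3 — does not hold.
#5 t = 20 is in {17, 25, 20} — holds.
#6 w + p = 2 + 18 = 20; 20 < 23 — holds.
#7 w = 2, but 2 is required to differ — does not hold.
#8 p = 18 is in {21, 23, 18, 14} — holds.

Violated: 1, 3, 4, 7.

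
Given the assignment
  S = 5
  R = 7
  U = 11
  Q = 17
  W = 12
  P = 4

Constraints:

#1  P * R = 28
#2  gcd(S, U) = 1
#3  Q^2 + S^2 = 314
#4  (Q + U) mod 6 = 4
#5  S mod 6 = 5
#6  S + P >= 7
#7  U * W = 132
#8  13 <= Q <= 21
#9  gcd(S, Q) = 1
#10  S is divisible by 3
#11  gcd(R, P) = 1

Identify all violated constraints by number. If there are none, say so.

#1 P * R = 4 * 7 = 28 — holds.
#2 gcd(5, 11) = 1 — holds.
#3 Q^2 + S^2 = 17^2 + 5^2 = 289 + 25 = 314 — holds.
#4 Q + U = 28; 28 mod 6 = 4 — holds.
#5 5 mod 6 = 5 — holds.
#6 S + P = 5 + 4 = 9; 9 ≥ 7 — holds.
#7 U * W = 11 * 12 = 132 — holds.
#8 Q = 17 lies in [13, 21] — holds.
#9 gcd(5, 17) = 1 — holds.
#10 5 = 3*1 + 2, so 3 does not divide 5 — fails.
#11 gcd(7, 4) = 1 — holds.

No — constraint 10 is not satisfied.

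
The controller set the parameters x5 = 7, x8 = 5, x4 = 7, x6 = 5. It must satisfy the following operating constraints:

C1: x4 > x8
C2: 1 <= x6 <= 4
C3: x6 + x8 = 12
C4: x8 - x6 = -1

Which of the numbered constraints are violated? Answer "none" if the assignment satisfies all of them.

C1: x4 = 7, x8 = 5; 7 > 5  true
C2: x6 = 5 is outside [1, 4]  false
C3: x6 + x8 = 5 + 5 = 10, not 12  false
C4: x8 - x6 = 5 - 5 = 0, not -1  false

Constraints 2, 3, and 4 do not hold.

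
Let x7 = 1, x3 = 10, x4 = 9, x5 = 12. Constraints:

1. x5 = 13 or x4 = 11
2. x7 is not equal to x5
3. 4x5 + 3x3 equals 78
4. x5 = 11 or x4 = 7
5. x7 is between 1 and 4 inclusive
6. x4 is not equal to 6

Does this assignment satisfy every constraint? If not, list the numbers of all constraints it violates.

1. x5 = 12 ≠ 13 and x4 = 9 ≠ 11; both disjuncts false  fails
2. x7 = 1, x5 = 12; distinct  holds
3. 4x5 + 3x3 = 4(12) + 3(10) = 78  holds
4. x5 = 12 ≠ 11 and x4 = 9 ≠ 7; both disjuncts false  fails
5. x7 = 1 lies in [1, 4]  holds
6. x4 = 9, and 9 ≠ 6  holds

Constraints 1, 4 are violated.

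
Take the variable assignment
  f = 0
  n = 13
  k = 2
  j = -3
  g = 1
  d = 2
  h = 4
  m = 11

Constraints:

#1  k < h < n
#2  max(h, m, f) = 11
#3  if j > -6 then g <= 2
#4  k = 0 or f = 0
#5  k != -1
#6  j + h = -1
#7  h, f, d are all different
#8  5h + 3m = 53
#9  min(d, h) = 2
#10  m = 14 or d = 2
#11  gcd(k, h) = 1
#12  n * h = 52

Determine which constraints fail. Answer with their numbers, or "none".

Violated: 6 and 11.

#1 values 2 < 4 < 13 — OK.
#2 max(4, 11, 0) = 11 — OK.
#3 j = -3 > -6, so we need g ≤ 2; g = 1 ≤ 2 — OK.
#4 k = 2 ≠ 0, but f = 0 = 0 (second disjunct) — OK.
#5 k = 2, and 2 ≠ -1 — OK.
#6 j + h = -3 + 4 = 1, not -1 — violated.
#7 values 4, 0, 2 are pairwise distinct — OK.
#8 5h + 3m = 5(4) + 3(11) = 53 — OK.
#9 min(2, 4) = 2 — OK.
#10 m = 11 ≠ 14, but d = 2 = 2 (second disjunct) — OK.
#11 gcd(2, 4) = 2, not 1 — violated.
#12 n * h = 13 * 4 = 52 — OK.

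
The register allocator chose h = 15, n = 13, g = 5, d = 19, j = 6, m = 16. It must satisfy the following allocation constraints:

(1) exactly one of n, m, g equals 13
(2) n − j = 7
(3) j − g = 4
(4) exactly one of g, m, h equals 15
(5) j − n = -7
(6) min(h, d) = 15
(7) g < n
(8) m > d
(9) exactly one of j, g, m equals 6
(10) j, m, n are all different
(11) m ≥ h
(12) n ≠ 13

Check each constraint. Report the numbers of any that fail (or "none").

(1) n=13, m=16, g=5; 1 of them equals 13 — holds.
(2) n − j = 13 − 6 = 7 — holds.
(3) j − g = 6 − 5 = 1, not 4 — fails.
(4) g=5, m=16, h=15; 1 of them equals 15 — holds.
(5) j − n = 6 − 13 = -7 — holds.
(6) min(15, 19) = 15 — holds.
(7) g = 5, n = 13; 5 < 13 — holds.
(8) m = 16, d = 19; 16 ≤ 19 (want >) — fails.
(9) j=6, g=5, m=16; 1 of them equals 6 — holds.
(10) values 6, 16, 13 are pairwise distinct — holds.
(11) m = 16, h = 15; 16 ≥ 15 — holds.
(12) n = 13, but 13 is required to differ — fails.

Constraints 3, 8, 12 are violated.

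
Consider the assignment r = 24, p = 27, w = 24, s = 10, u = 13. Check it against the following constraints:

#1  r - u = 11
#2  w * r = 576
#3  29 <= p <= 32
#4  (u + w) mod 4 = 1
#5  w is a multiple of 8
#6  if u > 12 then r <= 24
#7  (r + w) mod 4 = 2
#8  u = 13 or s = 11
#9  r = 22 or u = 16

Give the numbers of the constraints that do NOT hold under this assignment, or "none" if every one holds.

The assignment fails constraints 3, 7, and 9.

#1 r - u = 24 - 13 = 11 — holds.
#2 w * r = 24 * 24 = 576 — holds.
#3 p = 27 is outside [29, 32] — fails.
#4 u + w = 37; 37 mod 4 = 1 — holds.
#5 24 / 8 = 3, so 8 divides 24 — holds.
#6 u = 13 > 12, so we need r ≤ 24; r = 24 ≤ 24 — holds.
#7 r + w = 48; 48 mod 4 = 0, not 2 — fails.
#8 u = 13 = 13 (first disjunct) — holds.
#9 r = 24 ≠ 22 and u = 13 ≠ 16; both disjuncts false — fails.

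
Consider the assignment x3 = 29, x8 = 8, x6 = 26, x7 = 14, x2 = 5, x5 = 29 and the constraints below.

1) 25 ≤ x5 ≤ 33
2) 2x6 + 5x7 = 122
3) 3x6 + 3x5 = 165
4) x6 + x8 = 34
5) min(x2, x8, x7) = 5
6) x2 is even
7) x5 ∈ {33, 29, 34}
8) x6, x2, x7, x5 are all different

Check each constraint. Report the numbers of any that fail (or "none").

1) x5 = 29 lies in [25, 33]  ✔
2) 2x6 + 5x7 = 2(26) + 5(14) = 122  ✔
3) 3x6 + 3x5 = 3(26) + 3(29) = 165  ✔
4) x6 + x8 = 26 + 8 = 34  ✔
5) min(5, 8, 14) = 5  ✔
6) x2 = 5 is odd  ✘
7) x5 = 29 is in {33, 29, 34}  ✔
8) values 26, 5, 14, 29 are pairwise distinct  ✔

No — constraint 6 is not satisfied.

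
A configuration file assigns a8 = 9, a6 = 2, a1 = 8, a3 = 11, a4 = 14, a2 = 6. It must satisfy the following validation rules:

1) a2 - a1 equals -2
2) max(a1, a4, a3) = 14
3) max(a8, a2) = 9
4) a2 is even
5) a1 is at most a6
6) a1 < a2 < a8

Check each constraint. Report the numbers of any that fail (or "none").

Violated: 5 and 6.

1) a2 - a1 = 6 - 8 = -2 — holds.
2) max(8, 14, 11) = 14 — holds.
3) max(9, 6) = 9 — holds.
4) a2 = 6 is even — holds.
5) a1 = 8, a6 = 2; 8 > 2 (want ≤) — does not hold.
6) values 8, 6, 9; a1 = 8 is not < a2 = 6 — does not hold.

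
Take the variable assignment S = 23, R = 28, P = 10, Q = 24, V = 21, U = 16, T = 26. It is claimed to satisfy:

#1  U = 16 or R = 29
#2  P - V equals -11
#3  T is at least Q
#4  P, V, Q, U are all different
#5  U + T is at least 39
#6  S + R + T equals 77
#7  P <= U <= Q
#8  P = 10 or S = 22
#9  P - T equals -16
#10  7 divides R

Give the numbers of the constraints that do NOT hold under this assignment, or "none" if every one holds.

#1 U = 16 = 16 (first disjunct)  yes
#2 P - V = 10 - 21 = -11  yes
#3 T = 26, Q = 24; 26 ≥ 24  yes
#4 values 10, 21, 24, 16 are pairwise distinct  yes
#5 U + T = 16 + 26 = 42; 42 ≥ 39  yes
#6 S + R + T = 23 + 28 + 26 = 77  yes
#7 values 10 <= 16 <= 24  yes
#8 P = 10 = 10 (first disjunct)  yes
#9 P - T = 10 - 26 = -16  yes
#10 28 / 7 = 4, so 7 divides 28  yes

The assignment satisfies every constraint.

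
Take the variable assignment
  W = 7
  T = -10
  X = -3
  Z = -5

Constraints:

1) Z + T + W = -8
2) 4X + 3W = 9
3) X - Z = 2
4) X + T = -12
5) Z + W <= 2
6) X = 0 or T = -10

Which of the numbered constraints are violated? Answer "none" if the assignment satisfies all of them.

1) Z + T + W = -5 + (-10) + 7 = -8  holds
2) 4X + 3W = 4(-3) + 3(7) = 9  holds
3) X - Z = -3 - (-5) = 2  holds
4) X + T = -3 + (-10) = -13, not -12  fails
5) Z + W = -5 + 7 = 2; 2 ≤ 2  holds
6) X = -3 ≠ 0, but T = -10 = -10 (second disjunct)  holds

The assignment fails constraint 4.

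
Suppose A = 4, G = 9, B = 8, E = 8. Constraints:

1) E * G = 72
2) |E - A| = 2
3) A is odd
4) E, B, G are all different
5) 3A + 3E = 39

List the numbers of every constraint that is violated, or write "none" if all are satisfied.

Constraints 2, 3, 4, 5 are violated.

1) E * G = 8 * 9 = 72 — holds.
2) |8 - 4| = 4, not 2 — does not hold.
3) A = 4 is even — does not hold.
4) E = B = 8, not all different — does not hold.
5) 3A + 3E = 3(4) + 3(8) = 36, not 39 — does not hold.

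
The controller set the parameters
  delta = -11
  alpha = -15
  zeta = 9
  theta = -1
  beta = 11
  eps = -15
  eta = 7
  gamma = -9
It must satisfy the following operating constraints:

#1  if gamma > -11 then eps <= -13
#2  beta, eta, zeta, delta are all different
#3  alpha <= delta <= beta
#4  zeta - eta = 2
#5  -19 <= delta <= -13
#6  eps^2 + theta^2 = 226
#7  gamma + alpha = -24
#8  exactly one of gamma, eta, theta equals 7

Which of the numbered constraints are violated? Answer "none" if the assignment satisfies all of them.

#1 gamma = -9 > -11, so we need eps ≤ -13; eps = -15 ≤ -13  ✔
#2 values 11, 7, 9, -11 are pairwise distinct  ✔
#3 values -15 <= -11 <= 11  ✔
#4 zeta - eta = 9 - 7 = 2  ✔
#5 delta = -11 is outside [-19, -13]  ✘
#6 eps^2 + theta^2 = (-15)^2 + (-1)^2 = 225 + 1 = 226  ✔
#7 gamma + alpha = -9 + (-15) = -24  ✔
#8 gamma=-9, eta=7, theta=-1; 1 of them equals 7  ✔

No — constraint 5 is not satisfied.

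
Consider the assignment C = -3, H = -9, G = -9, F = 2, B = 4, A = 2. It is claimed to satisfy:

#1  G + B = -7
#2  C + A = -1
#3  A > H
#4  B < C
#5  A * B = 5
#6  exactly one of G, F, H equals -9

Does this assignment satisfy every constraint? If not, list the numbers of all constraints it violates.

#1 G + B = -9 + 4 = -5, not -7  no
#2 C + A = -3 + 2 = -1  yes
#3 A = 2, H = -9; 2 > -9  yes
#4 B = 4, C = -3; 4 ≥ -3 (want <)  no
#5 A * B = 2 * 4 = 8, not 5  no
#6 G=-9, F=2, H=-9; 2 of them equal -9, not exactly one  no

Constraints 1, 4, 5, and 6 are violated.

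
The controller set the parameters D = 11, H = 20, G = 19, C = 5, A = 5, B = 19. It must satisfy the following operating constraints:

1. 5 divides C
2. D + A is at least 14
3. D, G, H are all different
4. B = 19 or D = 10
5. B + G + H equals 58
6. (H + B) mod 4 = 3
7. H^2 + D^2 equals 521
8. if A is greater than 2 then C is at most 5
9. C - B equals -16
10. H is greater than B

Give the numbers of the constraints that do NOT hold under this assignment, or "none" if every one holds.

No — constraint 9 is not satisfied.

1. 5 / 5 = 1, so 5 divides 5  ✔
2. D + A = 11 + 5 = 16; 16 ≥ 14  ✔
3. values 11, 19, 20 are pairwise distinct  ✔
4. B = 19 = 19 (first disjunct)  ✔
5. B + G + H = 19 + 19 + 20 = 58  ✔
6. H + B = 39; 39 mod 4 = 3  ✔
7. H^2 + D^2 = 20^2 + 11^2 = 400 + 121 = 521  ✔
8. A = 5 > 2, so we need C ≤ 5; C = 5 ≤ 5  ✔
9. C - B = 5 - 19 = -14, not -16  ✘
10. H = 20, B = 19; 20 > 19  ✔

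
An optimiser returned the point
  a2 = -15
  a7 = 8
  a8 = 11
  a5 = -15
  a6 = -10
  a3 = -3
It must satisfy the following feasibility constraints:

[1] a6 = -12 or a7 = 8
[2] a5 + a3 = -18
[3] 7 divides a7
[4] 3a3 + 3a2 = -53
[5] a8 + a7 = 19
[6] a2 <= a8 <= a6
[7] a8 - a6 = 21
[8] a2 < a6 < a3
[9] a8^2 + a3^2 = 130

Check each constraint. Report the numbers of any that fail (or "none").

[1] a6 = -10 ≠ -12, but a7 = 8 = 8 (second disjunct)  ✓
[2] a5 + a3 = -15 + (-3) = -18  ✓
[3] 8 = 7*1 + 1, so 7 does not divide 8  ✗
[4] 3a3 + 3a2 = 3(-3) + 3(-15) = -54, not -53  ✗
[5] a8 + a7 = 11 + 8 = 19  ✓
[6] values -15, 11, -10; a8 = 11 is not <= a6 = -10  ✗
[7] a8 - a6 = 11 - (-10) = 21  ✓
[8] values -15 < -10 < -3  ✓
[9] a8^2 + a3^2 = 11^2 + (-3)^2 = 121 + 9 = 130  ✓

Constraints 3, 4, and 6 are violated.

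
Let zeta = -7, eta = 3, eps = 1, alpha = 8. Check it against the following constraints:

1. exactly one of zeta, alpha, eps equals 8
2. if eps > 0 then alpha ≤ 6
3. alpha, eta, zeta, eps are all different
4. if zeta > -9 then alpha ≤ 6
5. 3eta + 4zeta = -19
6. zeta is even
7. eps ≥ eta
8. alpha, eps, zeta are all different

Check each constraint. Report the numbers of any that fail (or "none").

1. zeta=-7, alpha=8, eps=1; 1 of them equals 8 — satisfied.
2. eps = 1 > 0, so we need alpha ≤ 6; but alpha = 8 > 6 — violated.
3. values 8, 3, -7, 1 are pairwise distinct — satisfied.
4. zeta = -7 > -9, so we need alpha ≤ 6; but alpha = 8 > 6 — violated.
5. 3eta + 4zeta = 3(3) + 4(-7) = -19 — satisfied.
6. zeta = -7 is odd — violated.
7. eps = 1, eta = 3; 1 < 3 (want ≥) — violated.
8. values 8, 1, -7 are pairwise distinct — satisfied.

The assignment fails constraints 2, 4, 6, and 7.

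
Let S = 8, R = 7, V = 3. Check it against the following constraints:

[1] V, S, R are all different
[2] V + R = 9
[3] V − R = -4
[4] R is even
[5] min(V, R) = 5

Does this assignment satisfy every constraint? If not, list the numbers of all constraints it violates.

[1] values 3, 8, 7 are pairwise distinct  ✓
[2] V + R = 3 + 7 = 10, not 9  ✗
[3] V − R = 3 − 7 = -4  ✓
[4] R = 7 is odd  ✗
[5] min(3, 7) = 3, not 5  ✗

The assignment fails constraints 2, 4, and 5.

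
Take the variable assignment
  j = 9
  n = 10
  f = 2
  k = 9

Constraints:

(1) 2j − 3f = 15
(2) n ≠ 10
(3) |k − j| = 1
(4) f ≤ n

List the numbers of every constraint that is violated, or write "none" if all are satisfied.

No — constraints 1, 2, and 3 are not satisfied.

(1) 2j − 3f = 2(9) − 3(2) = 12, not 15 — violated.
(2) n = 10, but 10 is required to differ — violated.
(3) |9 − 9| = 0, not 1 — violated.
(4) f = 2, n = 10; 2 ≤ 10 — OK.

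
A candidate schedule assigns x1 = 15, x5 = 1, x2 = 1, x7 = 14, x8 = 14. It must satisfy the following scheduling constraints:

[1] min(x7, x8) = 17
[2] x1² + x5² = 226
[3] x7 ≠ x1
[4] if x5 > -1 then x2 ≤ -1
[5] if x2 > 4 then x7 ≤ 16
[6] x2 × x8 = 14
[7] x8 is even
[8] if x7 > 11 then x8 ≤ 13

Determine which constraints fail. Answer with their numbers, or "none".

Violated: 1, 4, 8.

[1] min(14, 14) = 14, not 17 — fails.
[2] x1² + x5² = 15² + 1² = 225 + 1 = 226 — holds.
[3] x7 = 14, x1 = 15; distinct — holds.
[4] x5 = 1 > -1, so we need x2 ≤ -1; but x2 = 1 > -1 — fails.
[5] x2 = 1, not > 4; antecedent false, conditional vacuously true — holds.
[6] x2 × x8 = 1 × 14 = 14 — holds.
[7] x8 = 14 is even — holds.
[8] x7 = 14 > 11, so we need x8 ≤ 13; but x8 = 14 > 13 — fails.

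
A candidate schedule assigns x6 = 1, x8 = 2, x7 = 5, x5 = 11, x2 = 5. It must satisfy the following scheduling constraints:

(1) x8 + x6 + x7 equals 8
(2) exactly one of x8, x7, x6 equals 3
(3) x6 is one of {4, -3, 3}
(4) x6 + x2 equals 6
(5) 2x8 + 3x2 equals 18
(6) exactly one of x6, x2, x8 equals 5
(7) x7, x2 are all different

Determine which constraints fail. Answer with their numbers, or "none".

The assignment fails constraints 2, 3, 5, 7.

(1) x8 + x6 + x7 = 2 + 1 + 5 = 8  ✓
(2) x8=2, x7=5, x6=1; 0 of them equal 3, not exactly one  ✗
(3) x6 = 1 is not in {4, -3, 3}  ✗
(4) x6 + x2 = 1 + 5 = 6  ✓
(5) 2x8 + 3x2 = 2(2) + 3(5) = 19, not 18  ✗
(6) x6=1, x2=5, x8=2; 1 of them equals 5  ✓
(7) x7 = x2 = 5, not all different  ✗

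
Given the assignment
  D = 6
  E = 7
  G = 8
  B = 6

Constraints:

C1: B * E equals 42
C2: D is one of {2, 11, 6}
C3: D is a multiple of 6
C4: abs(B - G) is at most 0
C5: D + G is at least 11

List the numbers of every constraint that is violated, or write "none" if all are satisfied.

C1: B * E = 6 * 7 = 42 — holds.
C2: D = 6 is in {2, 11, 6} — holds.
C3: 6 / 6 = 1, so 6 divides 6 — holds.
C4: abs(6 - 8) = 2; 2 > 0, exceeds bound 0 — does not hold.
C5: D + G = 6 + 8 = 14; 14 ≥ 11 — holds.

Violated: 4.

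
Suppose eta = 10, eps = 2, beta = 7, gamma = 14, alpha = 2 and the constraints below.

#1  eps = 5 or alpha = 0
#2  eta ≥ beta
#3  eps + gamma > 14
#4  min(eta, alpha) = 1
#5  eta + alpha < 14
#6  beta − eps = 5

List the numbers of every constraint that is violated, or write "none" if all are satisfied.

#1 eps = 2 ≠ 5 and alpha = 2 ≠ 0; both disjuncts false  false
#2 eta = 10, beta = 7; 10 ≥ 7  true
#3 eps + gamma = 2 + 14 = 16; 16 > 14  true
#4 min(10, 2) = 2, not 1  false
#5 eta + alpha = 10 + 2 = 12; 12 < 14  true
#6 beta − eps = 7 − 2 = 5  true

Constraints 1 and 4 do not hold.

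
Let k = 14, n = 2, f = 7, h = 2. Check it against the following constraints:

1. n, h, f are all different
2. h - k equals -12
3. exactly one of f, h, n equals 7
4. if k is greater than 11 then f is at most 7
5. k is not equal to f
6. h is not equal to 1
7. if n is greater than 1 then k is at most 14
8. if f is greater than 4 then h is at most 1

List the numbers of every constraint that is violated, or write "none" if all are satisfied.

1. n = h = 2, not all different — violated.
2. h - k = 2 - 14 = -12 — satisfied.
3. f=7, h=2, n=2; 1 of them equals 7 — satisfied.
4. k = 14 > 11, so we need f ≤ 7; f = 7 ≤ 7 — satisfied.
5. k = 14, f = 7; distinct — satisfied.
6. h = 2, and 2 ≠ 1 — satisfied.
7. n = 2 > 1, so we need k ≤ 14; k = 14 ≤ 14 — satisfied.
8. f = 7 > 4, so we need h ≤ 1; but h = 2 > 1 — violated.

The assignment fails constraints 1, 8.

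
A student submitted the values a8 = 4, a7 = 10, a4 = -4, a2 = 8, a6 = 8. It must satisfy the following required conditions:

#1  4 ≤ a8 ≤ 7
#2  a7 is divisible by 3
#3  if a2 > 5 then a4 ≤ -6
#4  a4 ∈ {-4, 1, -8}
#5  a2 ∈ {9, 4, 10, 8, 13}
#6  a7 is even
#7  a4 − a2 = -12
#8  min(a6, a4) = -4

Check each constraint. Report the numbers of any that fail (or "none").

#1 a8 = 4 lies in [4, 7]  ✓
#2 10 = 3×3 + 1, so 3 does not divide 10  ✗
#3 a2 = 8 > 5, so we need a4 ≤ -6; but a4 = -4 > -6  ✗
#4 a4 = -4 is in {-4, 1, -8}  ✓
#5 a2 = 8 is in {9, 4, 10, 8, 13}  ✓
#6 a7 = 10 is even  ✓
#7 a4 − a2 = -4 − 8 = -12  ✓
#8 min(8, -4) = -4  ✓

No — constraints 2, 3 are not satisfied.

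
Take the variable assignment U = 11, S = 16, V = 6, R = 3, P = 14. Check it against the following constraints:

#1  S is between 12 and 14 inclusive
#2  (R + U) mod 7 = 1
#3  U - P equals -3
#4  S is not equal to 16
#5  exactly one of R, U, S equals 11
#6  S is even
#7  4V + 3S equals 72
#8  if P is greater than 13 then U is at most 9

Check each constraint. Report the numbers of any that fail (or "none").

#1 S = 16 is outside [12, 14] — violated.
#2 R + U = 14; 14 mod 7 = 0, not 1 — violated.
#3 U - P = 11 - 14 = -3 — satisfied.
#4 S = 16, but 16 is required to differ — violated.
#5 R=3, U=11, S=16; 1 of them equals 11 — satisfied.
#6 S = 16 is even — satisfied.
#7 4V + 3S = 4(6) + 3(16) = 72 — satisfied.
#8 P = 14 > 13, so we need U ≤ 9; but U = 11 > 9 — violated.

Violated: 1, 2, 4, and 8.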